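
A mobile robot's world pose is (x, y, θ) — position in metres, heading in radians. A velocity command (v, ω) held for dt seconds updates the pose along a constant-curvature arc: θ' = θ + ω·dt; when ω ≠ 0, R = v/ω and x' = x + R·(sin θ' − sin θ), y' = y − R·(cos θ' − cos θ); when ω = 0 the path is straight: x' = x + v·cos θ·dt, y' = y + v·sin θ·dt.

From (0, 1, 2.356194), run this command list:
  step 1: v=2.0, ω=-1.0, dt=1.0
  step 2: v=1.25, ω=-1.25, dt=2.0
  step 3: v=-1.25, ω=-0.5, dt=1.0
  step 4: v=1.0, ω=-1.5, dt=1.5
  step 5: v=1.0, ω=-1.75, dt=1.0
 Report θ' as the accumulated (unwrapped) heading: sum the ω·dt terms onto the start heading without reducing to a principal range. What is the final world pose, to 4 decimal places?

(0.0586, 4.6966, -5.6438)

step 1: θ'=1.3562 (R=-2.0000) → pose (-0.5399, 2.8401, 1.3562)
step 2: θ'=-1.1438 (R=-1.0000) → pose (1.3474, 3.0413, -1.1438)
step 3: θ'=-1.6438 (R=2.5000) → pose (1.1296, 4.2590, -1.6438)
step 4: θ'=-3.8938 (R=-0.6667) → pose (0.0092, 3.8208, -3.8938)
step 5: θ'=-5.6438 (R=-0.5714) → pose (0.0586, 4.6966, -5.6438)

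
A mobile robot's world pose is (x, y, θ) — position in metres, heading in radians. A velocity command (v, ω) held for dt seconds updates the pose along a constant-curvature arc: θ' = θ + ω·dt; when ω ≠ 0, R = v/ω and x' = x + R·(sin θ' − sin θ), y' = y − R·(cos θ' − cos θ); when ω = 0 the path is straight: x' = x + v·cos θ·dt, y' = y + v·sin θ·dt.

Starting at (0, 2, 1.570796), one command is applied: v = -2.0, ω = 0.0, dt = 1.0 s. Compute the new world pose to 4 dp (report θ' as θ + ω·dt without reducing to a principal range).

(0.0000, 0.0000, 1.5708)

θ' = 1.5708 + 0.0·1.0 = 1.5708
ω = 0 → straight: x' = 0 + -2.0·cos(1.5708)·1.0 = 0.0000
y' = 2 + -2.0·sin(1.5708)·1.0 = 0.0000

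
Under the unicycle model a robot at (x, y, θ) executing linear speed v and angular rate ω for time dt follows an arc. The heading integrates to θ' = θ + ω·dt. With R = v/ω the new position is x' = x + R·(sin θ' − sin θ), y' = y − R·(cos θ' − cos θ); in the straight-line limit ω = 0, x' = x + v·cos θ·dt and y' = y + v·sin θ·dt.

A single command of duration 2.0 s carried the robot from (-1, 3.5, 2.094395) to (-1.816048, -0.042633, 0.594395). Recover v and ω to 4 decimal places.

v = -2.0000, ω = -0.7500

Δθ = 0.594395 − 2.094395 = -1.500000
ω = Δθ/dt = -1.500000/2.0 = -0.7500
R = −Δy/(cos θ' − cos θ) = 2.6667
v = R·ω = 2.6667·-0.7500 = -2.0000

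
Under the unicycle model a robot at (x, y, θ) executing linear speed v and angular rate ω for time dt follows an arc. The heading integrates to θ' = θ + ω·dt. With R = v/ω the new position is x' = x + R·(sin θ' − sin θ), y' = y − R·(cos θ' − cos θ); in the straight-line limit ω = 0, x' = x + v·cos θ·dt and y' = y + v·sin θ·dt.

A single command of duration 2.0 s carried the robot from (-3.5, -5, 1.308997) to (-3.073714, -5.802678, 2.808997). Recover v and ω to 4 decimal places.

Δθ = 2.808997 − 1.308997 = 1.500000
ω = Δθ/dt = 1.500000/2.0 = 0.7500
R = −Δy/(cos θ' − cos θ) = -0.6667
v = R·ω = -0.6667·0.7500 = -0.5000

v = -0.5000, ω = 0.7500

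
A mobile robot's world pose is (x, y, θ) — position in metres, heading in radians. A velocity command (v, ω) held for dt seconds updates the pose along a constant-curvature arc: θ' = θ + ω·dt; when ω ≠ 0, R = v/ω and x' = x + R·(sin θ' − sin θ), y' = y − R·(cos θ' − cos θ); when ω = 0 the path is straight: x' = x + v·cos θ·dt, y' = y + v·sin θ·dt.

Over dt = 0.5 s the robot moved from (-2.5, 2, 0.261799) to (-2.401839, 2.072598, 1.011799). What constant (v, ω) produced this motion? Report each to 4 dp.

Δθ = 1.011799 − 0.261799 = 0.750000
ω = Δθ/dt = 0.750000/0.5 = 1.5000
R = Δx/(sin θ' − sin θ) = 0.1667
v = R·ω = 0.1667·1.5000 = 0.2500

v = 0.2500, ω = 1.5000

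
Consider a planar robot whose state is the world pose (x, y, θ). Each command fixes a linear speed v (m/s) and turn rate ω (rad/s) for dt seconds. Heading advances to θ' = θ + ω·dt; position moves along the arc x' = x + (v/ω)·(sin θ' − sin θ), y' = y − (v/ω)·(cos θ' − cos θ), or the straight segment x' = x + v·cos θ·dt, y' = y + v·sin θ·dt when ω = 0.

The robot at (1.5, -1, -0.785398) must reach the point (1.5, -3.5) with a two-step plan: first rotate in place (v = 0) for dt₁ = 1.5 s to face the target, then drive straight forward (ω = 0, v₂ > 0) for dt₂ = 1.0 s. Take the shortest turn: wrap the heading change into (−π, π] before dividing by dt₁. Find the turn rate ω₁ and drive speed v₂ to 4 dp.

ω₁ = -0.5236, v₂ = 2.5000

heading to target = atan2(-3.5−-1, 1.5−1.5) = -1.5708
Δθ = wrap(-1.5708 − -0.7854) = -0.7854; ω₁ = Δθ/dt₁ = -0.5236
distance = √((1.5−1.5)² + (-3.5−-1)²) = 2.5000; v₂ = distance/dt₂ = 2.5000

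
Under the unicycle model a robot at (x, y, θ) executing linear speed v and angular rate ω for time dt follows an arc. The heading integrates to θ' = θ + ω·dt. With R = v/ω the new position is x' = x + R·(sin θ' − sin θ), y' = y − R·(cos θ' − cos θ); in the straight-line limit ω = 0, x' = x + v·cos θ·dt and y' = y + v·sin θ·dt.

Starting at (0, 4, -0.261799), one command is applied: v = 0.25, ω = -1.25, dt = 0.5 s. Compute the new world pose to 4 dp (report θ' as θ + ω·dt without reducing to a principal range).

θ' = -0.2618 + -1.25·0.5 = -0.8868
R = v/ω = 0.25/-1.25 = -0.2000
x' = 0 + -0.2000·(sin -0.8868 − sin -0.2618) = 0.1032
y' = 4 − -0.2000·(cos -0.8868 − cos -0.2618) = 3.9332

(0.1032, 3.9332, -0.8868)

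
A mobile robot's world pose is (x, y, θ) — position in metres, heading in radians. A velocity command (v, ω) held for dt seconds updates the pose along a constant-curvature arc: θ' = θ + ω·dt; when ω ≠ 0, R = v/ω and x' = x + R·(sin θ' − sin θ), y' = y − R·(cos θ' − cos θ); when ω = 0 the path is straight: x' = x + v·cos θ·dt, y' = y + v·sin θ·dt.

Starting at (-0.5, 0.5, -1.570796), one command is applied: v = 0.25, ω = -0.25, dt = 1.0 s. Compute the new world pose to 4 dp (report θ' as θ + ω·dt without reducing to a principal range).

θ' = -1.5708 + -0.25·1.0 = -1.8208
R = v/ω = 0.25/-0.25 = -1.0000
x' = -0.5 + -1.0000·(sin -1.8208 − sin -1.5708) = -0.5311
y' = 0.5 − -1.0000·(cos -1.8208 − cos -1.5708) = 0.2526

(-0.5311, 0.2526, -1.8208)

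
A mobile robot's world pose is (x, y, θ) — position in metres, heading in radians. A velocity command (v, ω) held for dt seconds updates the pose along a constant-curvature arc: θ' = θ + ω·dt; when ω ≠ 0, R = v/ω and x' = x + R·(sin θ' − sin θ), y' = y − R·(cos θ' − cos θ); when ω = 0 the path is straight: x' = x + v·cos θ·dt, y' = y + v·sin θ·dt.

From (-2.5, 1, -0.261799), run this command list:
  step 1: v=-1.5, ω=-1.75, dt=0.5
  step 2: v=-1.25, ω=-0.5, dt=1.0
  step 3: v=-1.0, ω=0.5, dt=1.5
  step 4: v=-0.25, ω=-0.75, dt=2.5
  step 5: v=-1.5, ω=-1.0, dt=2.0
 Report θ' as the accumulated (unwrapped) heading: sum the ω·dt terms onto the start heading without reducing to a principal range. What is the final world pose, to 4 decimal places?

(-1.5387, 3.1324, -4.7618)

step 1: θ'=-1.1368 (R=0.8571) → pose (-3.0558, 1.4675, -1.1368)
step 2: θ'=-1.6368 (R=2.5000) → pose (-3.2822, 2.6836, -1.6368)
step 3: θ'=-0.8868 (R=-2.0000) → pose (-3.7277, 4.0793, -0.8868)
step 4: θ'=-2.7618 (R=0.3333) → pose (-3.5929, 4.5996, -2.7618)
step 5: θ'=-4.7618 (R=1.5000) → pose (-1.5387, 3.1324, -4.7618)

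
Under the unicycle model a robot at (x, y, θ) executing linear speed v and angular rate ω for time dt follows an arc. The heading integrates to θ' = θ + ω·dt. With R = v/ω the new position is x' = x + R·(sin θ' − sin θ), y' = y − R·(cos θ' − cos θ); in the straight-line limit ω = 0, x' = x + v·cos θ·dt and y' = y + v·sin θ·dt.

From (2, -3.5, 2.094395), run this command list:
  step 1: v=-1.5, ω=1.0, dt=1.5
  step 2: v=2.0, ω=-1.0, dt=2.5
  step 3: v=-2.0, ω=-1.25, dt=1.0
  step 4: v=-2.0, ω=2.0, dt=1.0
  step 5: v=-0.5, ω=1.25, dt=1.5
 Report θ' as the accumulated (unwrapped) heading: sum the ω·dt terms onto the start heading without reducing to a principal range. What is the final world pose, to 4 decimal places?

step 1: θ'=3.5944 (R=-1.5000) → pose (3.9553, -4.0988, 3.5944)
step 2: θ'=1.0944 (R=-2.0000) → pose (1.3030, -1.3832, 1.0944)
step 3: θ'=-0.1556 (R=1.6000) → pose (-0.3668, -2.2302, -0.1556)
step 4: θ'=1.8444 (R=-1.0000) → pose (-1.4846, -3.4883, 1.8444)
step 5: θ'=3.7194 (R=-0.4000) → pose (-0.8810, -3.7153, 3.7194)

(-0.8810, -3.7153, 3.7194)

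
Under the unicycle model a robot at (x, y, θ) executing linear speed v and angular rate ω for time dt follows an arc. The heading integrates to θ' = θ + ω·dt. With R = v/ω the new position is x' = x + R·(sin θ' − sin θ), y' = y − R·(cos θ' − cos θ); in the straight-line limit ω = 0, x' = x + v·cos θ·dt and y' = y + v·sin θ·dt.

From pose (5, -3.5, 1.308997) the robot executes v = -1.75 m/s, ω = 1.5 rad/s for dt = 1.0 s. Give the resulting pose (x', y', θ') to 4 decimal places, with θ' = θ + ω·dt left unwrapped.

θ' = 1.3090 + 1.5·1.0 = 2.8090
R = v/ω = -1.75/1.5 = -1.1667
x' = 5 + -1.1667·(sin 2.8090 − sin 1.3090) = 5.7460
y' = -3.5 − -1.1667·(cos 2.8090 − cos 1.3090) = -4.9047

(5.7460, -4.9047, 2.8090)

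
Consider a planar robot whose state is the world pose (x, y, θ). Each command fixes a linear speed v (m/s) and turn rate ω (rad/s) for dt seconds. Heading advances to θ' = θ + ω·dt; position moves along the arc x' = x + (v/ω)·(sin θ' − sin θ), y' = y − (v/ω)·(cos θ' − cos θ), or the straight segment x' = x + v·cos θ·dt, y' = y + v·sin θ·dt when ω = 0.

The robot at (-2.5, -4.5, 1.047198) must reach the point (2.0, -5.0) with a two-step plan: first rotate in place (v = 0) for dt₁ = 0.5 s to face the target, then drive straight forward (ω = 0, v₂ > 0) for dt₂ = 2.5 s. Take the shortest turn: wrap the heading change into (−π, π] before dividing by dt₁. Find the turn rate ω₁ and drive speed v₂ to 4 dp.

heading to target = atan2(-5−-4.5, 2−-2.5) = -0.1107
Δθ = wrap(-0.1107 − 1.0472) = -1.1579; ω₁ = Δθ/dt₁ = -2.3157
distance = √((2−-2.5)² + (-5−-4.5)²) = 4.5277; v₂ = distance/dt₂ = 1.8111

ω₁ = -2.3157, v₂ = 1.8111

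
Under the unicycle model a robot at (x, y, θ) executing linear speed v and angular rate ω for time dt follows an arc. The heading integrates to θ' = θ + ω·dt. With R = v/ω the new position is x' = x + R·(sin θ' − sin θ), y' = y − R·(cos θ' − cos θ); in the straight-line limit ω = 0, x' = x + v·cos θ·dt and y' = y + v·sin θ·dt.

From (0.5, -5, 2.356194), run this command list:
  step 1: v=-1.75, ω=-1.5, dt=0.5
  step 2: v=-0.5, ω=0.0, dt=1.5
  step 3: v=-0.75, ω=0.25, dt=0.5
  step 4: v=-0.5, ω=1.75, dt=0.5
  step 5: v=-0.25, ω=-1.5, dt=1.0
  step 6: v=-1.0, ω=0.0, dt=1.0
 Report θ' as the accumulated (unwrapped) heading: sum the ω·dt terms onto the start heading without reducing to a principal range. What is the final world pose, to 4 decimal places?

step 1: θ'=1.6062 (R=1.1667) → pose (0.8410, -5.7837, 1.6062)
step 2: θ'=1.6062 (straight) → pose (0.8675, -6.5332, 1.6062)
step 3: θ'=1.7312 (R=-3.0000) → pose (0.9041, -6.9062, 1.7312)
step 4: θ'=2.6062 (R=-0.2857) → pose (1.0404, -7.1063, 2.6062)
step 5: θ'=1.1062 (R=0.1667) → pose (1.1044, -7.3243, 1.1062)
step 6: θ'=1.1062 (straight) → pose (0.6563, -8.2183, 1.1062)

(0.6563, -8.2183, 1.1062)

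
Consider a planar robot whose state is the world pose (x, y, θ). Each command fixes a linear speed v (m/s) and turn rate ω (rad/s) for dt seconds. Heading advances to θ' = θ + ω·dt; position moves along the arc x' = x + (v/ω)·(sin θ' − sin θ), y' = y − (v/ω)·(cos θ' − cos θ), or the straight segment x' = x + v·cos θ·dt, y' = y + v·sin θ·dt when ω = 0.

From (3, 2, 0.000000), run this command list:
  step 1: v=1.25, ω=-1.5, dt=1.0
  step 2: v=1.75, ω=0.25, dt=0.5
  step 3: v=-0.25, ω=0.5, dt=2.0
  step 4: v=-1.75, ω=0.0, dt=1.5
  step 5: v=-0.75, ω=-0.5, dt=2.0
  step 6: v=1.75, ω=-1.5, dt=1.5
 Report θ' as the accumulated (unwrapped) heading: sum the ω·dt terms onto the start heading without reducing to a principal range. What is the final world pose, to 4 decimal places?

(-1.4110, 1.5324, -3.6250)

step 1: θ'=-1.5000 (R=-0.8333) → pose (3.8312, 1.2256, -1.5000)
step 2: θ'=-1.3750 (R=7.0000) → pose (3.9475, 0.3589, -1.3750)
step 3: θ'=-0.3750 (R=-0.5000) → pose (3.6401, 0.7269, -0.3750)
step 4: θ'=-0.3750 (straight) → pose (1.1976, 1.6884, -0.3750)
step 5: θ'=-1.3750 (R=1.5000) → pose (0.2756, 2.7923, -1.3750)
step 6: θ'=-3.6250 (R=-1.1667) → pose (-1.4110, 1.5324, -3.6250)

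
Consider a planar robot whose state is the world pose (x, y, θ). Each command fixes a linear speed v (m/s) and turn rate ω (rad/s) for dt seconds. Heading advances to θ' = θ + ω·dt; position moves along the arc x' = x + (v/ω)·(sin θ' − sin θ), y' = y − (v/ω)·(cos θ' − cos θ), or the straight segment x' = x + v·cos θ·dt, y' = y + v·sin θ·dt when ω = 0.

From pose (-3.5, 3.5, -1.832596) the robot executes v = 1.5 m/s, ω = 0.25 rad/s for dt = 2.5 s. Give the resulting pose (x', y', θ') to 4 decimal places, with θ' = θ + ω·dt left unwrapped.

θ' = -1.8326 + 0.25·2.5 = -1.2076
R = v/ω = 1.5/0.25 = 6.0000
x' = -3.5 + 6.0000·(sin -1.2076 − sin -1.8326) = -3.3130
y' = 3.5 − 6.0000·(cos -1.2076 − cos -1.8326) = -0.1845

(-3.3130, -0.1845, -1.2076)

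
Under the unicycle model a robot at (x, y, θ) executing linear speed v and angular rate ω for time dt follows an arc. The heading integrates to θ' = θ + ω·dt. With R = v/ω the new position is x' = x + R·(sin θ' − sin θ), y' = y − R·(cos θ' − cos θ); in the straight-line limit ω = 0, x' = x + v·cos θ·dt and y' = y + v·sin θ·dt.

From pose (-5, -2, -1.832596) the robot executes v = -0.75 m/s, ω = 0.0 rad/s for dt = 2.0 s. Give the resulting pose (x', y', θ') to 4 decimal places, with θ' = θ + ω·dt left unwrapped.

(-4.6118, -0.5511, -1.8326)

θ' = -1.8326 + 0.0·2.0 = -1.8326
ω = 0 → straight: x' = -5 + -0.75·cos(-1.8326)·2.0 = -4.6118
y' = -2 + -0.75·sin(-1.8326)·2.0 = -0.5511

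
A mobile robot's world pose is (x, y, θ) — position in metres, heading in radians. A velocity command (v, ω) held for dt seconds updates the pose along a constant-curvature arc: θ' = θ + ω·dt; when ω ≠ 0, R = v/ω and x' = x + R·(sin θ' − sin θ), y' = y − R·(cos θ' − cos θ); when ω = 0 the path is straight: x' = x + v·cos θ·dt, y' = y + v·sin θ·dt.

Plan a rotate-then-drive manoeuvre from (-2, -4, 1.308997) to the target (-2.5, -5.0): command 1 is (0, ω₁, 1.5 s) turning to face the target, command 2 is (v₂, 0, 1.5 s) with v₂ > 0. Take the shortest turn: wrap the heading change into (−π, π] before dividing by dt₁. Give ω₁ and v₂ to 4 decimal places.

ω₁ = 1.9598, v₂ = 0.7454

heading to target = atan2(-5−-4, -2.5−-2) = -2.0344
Δθ = wrap(-2.0344 − 1.3090) = 2.9397; ω₁ = Δθ/dt₁ = 1.9598
distance = √((-2.5−-2)² + (-5−-4)²) = 1.1180; v₂ = distance/dt₂ = 0.7454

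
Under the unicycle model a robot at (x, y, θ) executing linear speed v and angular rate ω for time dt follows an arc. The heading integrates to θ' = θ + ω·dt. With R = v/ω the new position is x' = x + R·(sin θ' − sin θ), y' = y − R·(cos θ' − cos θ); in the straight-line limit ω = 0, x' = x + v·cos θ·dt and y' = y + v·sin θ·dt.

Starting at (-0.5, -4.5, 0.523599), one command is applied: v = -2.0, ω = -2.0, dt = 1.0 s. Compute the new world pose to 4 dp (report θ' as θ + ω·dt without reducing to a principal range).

θ' = 0.5236 + -2.0·1.0 = -1.4764
R = v/ω = -2.0/-2.0 = 1.0000
x' = -0.5 + 1.0000·(sin -1.4764 − sin 0.5236) = -1.9955
y' = -4.5 − 1.0000·(cos -1.4764 − cos 0.5236) = -3.7282

(-1.9955, -3.7282, -1.4764)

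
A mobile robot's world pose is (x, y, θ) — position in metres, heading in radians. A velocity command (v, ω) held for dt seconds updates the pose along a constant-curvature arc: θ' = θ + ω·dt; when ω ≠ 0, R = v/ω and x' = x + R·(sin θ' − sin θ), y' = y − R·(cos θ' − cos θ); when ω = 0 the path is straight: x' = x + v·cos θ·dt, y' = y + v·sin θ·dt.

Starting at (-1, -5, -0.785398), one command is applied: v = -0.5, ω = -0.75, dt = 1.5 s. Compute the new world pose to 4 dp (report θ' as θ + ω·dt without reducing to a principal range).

θ' = -0.7854 + -0.75·1.5 = -1.9104
R = v/ω = -0.5/-0.75 = 0.6667
x' = -1 + 0.6667·(sin -1.9104 − sin -0.7854) = -1.1572
y' = -5 − 0.6667·(cos -1.9104 − cos -0.7854) = -4.3065

(-1.1572, -4.3065, -1.9104)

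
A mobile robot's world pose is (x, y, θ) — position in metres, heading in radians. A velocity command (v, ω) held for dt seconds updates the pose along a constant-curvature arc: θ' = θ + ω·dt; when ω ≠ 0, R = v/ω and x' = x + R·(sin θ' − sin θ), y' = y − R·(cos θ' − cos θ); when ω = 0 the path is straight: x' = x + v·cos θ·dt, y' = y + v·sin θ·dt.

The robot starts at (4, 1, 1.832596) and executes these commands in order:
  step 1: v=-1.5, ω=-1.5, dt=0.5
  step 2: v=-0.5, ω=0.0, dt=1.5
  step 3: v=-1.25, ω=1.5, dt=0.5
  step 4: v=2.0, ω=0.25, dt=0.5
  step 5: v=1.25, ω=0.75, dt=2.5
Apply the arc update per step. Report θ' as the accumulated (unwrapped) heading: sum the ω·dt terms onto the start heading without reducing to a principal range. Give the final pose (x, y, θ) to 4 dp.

step 1: θ'=1.0826 (R=1.0000) → pose (3.9173, 0.2721, 1.0826)
step 2: θ'=1.0826 (straight) → pose (3.5655, -0.3902, 1.0826)
step 3: θ'=1.8326 (R=-0.8333) → pose (3.4965, -0.9968, 1.8326)
step 4: θ'=1.9576 (R=8.0000) → pose (3.1781, -0.0495, 1.9576)
step 5: θ'=3.8326 (R=1.6667) → pose (0.5724, 0.6061, 3.8326)

(0.5724, 0.6061, 3.8326)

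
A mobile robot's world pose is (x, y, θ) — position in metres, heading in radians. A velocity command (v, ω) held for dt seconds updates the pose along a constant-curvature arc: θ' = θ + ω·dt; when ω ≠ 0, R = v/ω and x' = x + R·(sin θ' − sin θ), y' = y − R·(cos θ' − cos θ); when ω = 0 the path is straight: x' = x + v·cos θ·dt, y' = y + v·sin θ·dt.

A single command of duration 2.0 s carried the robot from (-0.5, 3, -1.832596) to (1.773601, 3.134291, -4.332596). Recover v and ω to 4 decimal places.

v = -1.5000, ω = -1.2500

Δθ = -4.332596 − -1.832596 = -2.500000
ω = Δθ/dt = -2.500000/2.0 = -1.2500
R = Δx/(sin θ' − sin θ) = 1.2000
v = R·ω = 1.2000·-1.2500 = -1.5000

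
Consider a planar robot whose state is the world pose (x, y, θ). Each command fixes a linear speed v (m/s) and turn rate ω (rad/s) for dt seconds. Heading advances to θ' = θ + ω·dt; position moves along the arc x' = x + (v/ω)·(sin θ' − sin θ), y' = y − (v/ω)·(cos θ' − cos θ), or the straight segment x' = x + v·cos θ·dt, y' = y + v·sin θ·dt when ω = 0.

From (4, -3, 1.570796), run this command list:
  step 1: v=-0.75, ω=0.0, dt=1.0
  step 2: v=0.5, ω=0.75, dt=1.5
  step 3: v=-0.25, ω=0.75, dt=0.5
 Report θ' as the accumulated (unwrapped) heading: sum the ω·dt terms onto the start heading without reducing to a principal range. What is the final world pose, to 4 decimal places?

(3.7409, -3.1802, 3.0708)

step 1: θ'=1.5708 (straight) → pose (4.0000, -3.7500, 1.5708)
step 2: θ'=2.6958 (R=0.6667) → pose (3.6208, -3.1485, 2.6958)
step 3: θ'=3.0708 (R=-0.3333) → pose (3.7409, -3.1802, 3.0708)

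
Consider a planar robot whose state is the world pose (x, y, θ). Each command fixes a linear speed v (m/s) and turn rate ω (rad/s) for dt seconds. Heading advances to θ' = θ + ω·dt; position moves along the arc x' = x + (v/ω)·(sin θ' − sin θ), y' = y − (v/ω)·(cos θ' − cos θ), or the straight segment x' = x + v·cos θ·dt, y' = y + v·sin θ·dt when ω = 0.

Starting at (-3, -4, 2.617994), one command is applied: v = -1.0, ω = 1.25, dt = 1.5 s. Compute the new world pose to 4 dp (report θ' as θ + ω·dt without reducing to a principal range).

(-1.8192, -3.4813, 4.4930)

θ' = 2.6180 + 1.25·1.5 = 4.4930
R = v/ω = -1.0/1.25 = -0.8000
x' = -3 + -0.8000·(sin 4.4930 − sin 2.6180) = -1.8192
y' = -4 − -0.8000·(cos 4.4930 − cos 2.6180) = -3.4813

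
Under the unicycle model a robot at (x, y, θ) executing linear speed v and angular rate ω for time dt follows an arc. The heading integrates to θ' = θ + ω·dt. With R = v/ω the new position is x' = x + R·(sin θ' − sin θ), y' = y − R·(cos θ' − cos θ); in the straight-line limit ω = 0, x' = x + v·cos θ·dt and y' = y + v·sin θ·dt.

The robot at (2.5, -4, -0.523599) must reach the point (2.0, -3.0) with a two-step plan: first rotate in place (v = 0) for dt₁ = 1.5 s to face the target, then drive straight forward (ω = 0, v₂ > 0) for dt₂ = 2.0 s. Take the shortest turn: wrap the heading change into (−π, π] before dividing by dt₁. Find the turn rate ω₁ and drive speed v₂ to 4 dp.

heading to target = atan2(-3−-4, 2−2.5) = 2.0344
Δθ = wrap(2.0344 − -0.5236) = 2.5580; ω₁ = Δθ/dt₁ = 1.7054
distance = √((2−2.5)² + (-3−-4)²) = 1.1180; v₂ = distance/dt₂ = 0.5590

ω₁ = 1.7054, v₂ = 0.5590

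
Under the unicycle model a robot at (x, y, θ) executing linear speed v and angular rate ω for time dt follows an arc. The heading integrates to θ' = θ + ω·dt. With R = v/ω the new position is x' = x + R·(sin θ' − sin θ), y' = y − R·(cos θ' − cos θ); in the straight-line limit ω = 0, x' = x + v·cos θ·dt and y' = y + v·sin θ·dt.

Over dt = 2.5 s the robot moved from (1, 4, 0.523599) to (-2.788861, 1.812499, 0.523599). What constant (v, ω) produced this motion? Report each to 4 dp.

v = -1.7500, ω = 0.0000

Δθ = 0.523599 − 0.523599 = 0.000000
ω = Δθ/dt = 0.000000/2.5 = 0.0000
ω = 0 → v = (Δx·cos θ + Δy·sin θ)/dt = -1.7500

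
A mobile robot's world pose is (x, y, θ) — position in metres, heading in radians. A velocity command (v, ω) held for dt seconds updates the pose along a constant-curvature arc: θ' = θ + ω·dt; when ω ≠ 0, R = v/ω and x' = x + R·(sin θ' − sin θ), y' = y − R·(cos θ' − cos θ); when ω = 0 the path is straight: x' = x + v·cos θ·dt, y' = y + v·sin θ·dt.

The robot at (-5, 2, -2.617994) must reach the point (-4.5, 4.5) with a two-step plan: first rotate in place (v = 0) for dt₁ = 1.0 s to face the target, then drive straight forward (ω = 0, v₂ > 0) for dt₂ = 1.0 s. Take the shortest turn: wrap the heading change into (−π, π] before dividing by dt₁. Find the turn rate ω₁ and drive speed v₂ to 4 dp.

ω₁ = -2.2918, v₂ = 2.5495

heading to target = atan2(4.5−2, -4.5−-5) = 1.3734
Δθ = wrap(1.3734 − -2.6180) = -2.2918; ω₁ = Δθ/dt₁ = -2.2918
distance = √((-4.5−-5)² + (4.5−2)²) = 2.5495; v₂ = distance/dt₂ = 2.5495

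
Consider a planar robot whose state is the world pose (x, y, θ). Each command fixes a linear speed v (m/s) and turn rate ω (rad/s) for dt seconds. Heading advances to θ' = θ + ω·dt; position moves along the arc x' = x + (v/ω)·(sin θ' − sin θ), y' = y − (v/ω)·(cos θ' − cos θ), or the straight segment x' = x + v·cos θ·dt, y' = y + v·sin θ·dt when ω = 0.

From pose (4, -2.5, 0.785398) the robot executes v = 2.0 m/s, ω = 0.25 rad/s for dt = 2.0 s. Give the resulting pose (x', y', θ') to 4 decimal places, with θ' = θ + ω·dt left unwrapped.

θ' = 0.7854 + 0.25·2.0 = 1.2854
R = v/ω = 2.0/0.25 = 8.0000
x' = 4 + 8.0000·(sin 1.2854 − sin 0.7854) = 6.0195
y' = -2.5 − 8.0000·(cos 1.2854 − cos 0.7854) = 0.9045

(6.0195, 0.9045, 1.2854)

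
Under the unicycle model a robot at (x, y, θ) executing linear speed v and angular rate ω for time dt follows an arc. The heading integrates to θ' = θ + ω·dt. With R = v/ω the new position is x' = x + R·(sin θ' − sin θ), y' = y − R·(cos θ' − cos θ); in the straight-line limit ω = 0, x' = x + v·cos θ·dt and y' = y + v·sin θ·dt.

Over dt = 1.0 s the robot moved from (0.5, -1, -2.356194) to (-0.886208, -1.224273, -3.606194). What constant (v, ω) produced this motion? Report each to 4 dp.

v = 1.5000, ω = -1.2500

Δθ = -3.606194 − -2.356194 = -1.250000
ω = Δθ/dt = -1.250000/1.0 = -1.2500
R = Δx/(sin θ' − sin θ) = -1.2000
v = R·ω = -1.2000·-1.2500 = 1.5000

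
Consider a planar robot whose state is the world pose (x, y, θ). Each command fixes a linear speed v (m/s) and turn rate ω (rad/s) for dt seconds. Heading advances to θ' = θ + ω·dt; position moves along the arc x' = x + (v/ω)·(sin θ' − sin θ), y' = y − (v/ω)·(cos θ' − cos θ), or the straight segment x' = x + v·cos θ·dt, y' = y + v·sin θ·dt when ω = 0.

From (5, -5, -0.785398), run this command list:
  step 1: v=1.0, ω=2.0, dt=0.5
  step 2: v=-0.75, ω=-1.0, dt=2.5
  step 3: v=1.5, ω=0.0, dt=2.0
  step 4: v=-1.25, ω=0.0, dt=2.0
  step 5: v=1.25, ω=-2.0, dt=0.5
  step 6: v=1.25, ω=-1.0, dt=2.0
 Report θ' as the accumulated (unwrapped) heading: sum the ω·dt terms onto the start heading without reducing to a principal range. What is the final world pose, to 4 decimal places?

step 1: θ'=0.2146 (R=0.5000) → pose (5.4600, -5.1350, 0.2146)
step 2: θ'=-2.2854 (R=0.7500) → pose (4.7338, -3.9107, -2.2854)
step 3: θ'=-2.2854 (straight) → pose (2.7678, -6.1768, -2.2854)
step 4: θ'=-2.2854 (straight) → pose (4.4061, -4.2884, -2.2854)
step 5: θ'=-3.2854 (R=-0.6250) → pose (3.8445, -4.4973, -3.2854)
step 6: θ'=-5.2854 (R=-1.2500) → pose (2.9733, -2.5825, -5.2854)

(2.9733, -2.5825, -5.2854)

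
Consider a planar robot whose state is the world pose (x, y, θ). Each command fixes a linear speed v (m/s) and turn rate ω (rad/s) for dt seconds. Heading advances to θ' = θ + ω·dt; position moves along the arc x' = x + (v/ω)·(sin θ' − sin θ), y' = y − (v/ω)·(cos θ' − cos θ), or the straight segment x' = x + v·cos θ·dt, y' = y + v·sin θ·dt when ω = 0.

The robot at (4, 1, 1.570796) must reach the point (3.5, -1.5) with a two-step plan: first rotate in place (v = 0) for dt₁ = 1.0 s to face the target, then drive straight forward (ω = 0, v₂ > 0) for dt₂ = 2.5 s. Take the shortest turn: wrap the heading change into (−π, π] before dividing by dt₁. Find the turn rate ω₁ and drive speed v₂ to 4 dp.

heading to target = atan2(-1.5−1, 3.5−4) = -1.7682
Δθ = wrap(-1.7682 − 1.5708) = 2.9442; ω₁ = Δθ/dt₁ = 2.9442
distance = √((3.5−4)² + (-1.5−1)²) = 2.5495; v₂ = distance/dt₂ = 1.0198

ω₁ = 2.9442, v₂ = 1.0198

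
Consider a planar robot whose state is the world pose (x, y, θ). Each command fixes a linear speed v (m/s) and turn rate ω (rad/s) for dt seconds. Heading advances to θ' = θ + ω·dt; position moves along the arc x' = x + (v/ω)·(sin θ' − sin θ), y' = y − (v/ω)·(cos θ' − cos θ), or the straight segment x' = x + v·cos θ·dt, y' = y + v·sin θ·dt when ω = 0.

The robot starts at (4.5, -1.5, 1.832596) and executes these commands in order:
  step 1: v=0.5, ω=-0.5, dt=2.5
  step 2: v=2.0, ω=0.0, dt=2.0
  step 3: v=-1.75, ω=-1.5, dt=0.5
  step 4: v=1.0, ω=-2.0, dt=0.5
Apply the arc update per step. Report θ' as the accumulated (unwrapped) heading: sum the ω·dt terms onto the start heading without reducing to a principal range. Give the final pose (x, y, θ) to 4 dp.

(7.7962, 1.3217, -1.1674)

step 1: θ'=0.5826 (R=-1.0000) → pose (4.9157, -0.4061, 0.5826)
step 2: θ'=0.5826 (straight) → pose (8.2559, 1.7946, 0.5826)
step 3: θ'=-0.1674 (R=1.1667) → pose (7.4196, 1.6185, -0.1674)
step 4: θ'=-1.1674 (R=-0.5000) → pose (7.7962, 1.3217, -1.1674)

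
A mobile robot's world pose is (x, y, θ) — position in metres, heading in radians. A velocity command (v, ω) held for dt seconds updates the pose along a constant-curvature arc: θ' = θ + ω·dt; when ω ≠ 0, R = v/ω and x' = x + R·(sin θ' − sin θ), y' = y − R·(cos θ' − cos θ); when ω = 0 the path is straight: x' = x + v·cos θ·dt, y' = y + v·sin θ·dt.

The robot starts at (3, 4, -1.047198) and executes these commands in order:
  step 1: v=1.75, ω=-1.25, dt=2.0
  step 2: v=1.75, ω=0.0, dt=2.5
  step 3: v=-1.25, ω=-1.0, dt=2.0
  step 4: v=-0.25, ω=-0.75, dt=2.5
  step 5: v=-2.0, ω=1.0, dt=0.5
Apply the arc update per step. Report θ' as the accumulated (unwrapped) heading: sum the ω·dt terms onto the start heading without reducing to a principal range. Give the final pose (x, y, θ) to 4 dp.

(-3.5891, 2.5408, -6.9222)

step 1: θ'=-3.5472 (R=-1.4000) → pose (1.2352, 2.0136, -3.5472)
step 2: θ'=-3.5472 (straight) → pose (-2.7849, 3.7399, -3.5472)
step 3: θ'=-5.5472 (R=1.2500) → pose (-2.4389, 1.6648, -5.5472)
step 4: θ'=-7.4222 (R=0.3333) → pose (-2.9655, 1.7724, -7.4222)
step 5: θ'=-6.9222 (R=-2.0000) → pose (-3.5891, 2.5408, -6.9222)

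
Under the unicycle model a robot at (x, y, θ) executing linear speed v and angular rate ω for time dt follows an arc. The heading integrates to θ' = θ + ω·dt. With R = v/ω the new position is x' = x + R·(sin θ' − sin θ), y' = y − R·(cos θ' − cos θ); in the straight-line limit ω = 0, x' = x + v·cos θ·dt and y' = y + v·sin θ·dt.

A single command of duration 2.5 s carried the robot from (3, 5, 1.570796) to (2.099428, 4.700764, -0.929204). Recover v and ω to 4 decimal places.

Δθ = -0.929204 − 1.570796 = -2.500000
ω = Δθ/dt = -2.500000/2.5 = -1.0000
R = Δx/(sin θ' − sin θ) = 0.5000
v = R·ω = 0.5000·-1.0000 = -0.5000

v = -0.5000, ω = -1.0000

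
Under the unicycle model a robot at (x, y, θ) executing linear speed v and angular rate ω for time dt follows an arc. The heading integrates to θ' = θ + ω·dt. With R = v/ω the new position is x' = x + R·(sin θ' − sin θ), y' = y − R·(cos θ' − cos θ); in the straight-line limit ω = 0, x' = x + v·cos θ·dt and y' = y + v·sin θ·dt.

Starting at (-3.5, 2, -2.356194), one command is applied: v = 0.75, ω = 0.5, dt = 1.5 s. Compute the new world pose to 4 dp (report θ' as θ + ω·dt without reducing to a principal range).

θ' = -2.3562 + 0.5·1.5 = -1.6062
R = v/ω = 0.75/0.5 = 1.5000
x' = -3.5 + 1.5000·(sin -1.6062 − sin -2.3562) = -3.9384
y' = 2 − 1.5000·(cos -1.6062 − cos -2.3562) = 0.9924

(-3.9384, 0.9924, -1.6062)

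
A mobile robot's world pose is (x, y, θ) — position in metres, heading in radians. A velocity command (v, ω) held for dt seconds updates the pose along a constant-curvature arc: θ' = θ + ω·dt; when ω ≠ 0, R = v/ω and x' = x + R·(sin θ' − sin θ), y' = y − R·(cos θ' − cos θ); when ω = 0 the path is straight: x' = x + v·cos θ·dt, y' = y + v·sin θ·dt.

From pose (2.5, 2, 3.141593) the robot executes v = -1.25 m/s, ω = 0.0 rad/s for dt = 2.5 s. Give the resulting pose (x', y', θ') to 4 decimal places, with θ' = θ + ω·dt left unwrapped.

(5.6250, 2.0000, 3.1416)

θ' = 3.1416 + 0.0·2.5 = 3.1416
ω = 0 → straight: x' = 2.5 + -1.25·cos(3.1416)·2.5 = 5.6250
y' = 2 + -1.25·sin(3.1416)·2.5 = 2.0000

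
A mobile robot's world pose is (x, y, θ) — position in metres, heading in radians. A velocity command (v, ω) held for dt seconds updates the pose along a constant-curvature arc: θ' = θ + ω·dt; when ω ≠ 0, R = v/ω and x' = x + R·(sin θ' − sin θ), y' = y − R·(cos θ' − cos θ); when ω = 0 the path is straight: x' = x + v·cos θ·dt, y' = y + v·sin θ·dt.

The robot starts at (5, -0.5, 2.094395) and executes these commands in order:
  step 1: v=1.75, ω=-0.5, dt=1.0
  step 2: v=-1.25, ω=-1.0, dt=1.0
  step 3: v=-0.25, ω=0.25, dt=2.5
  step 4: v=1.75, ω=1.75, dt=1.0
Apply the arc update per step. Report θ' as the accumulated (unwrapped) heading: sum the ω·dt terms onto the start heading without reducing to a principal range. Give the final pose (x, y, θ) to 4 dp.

step 1: θ'=1.5944 (R=-3.5000) → pose (4.5321, 1.1674, 1.5944)
step 2: θ'=0.5944 (R=1.2500) → pose (3.9824, 0.1023, 0.5944)
step 3: θ'=1.2194 (R=-1.0000) → pose (3.6035, -0.3820, 1.2194)
step 4: θ'=2.9694 (R=1.0000) → pose (2.8360, 0.9475, 2.9694)

(2.8360, 0.9475, 2.9694)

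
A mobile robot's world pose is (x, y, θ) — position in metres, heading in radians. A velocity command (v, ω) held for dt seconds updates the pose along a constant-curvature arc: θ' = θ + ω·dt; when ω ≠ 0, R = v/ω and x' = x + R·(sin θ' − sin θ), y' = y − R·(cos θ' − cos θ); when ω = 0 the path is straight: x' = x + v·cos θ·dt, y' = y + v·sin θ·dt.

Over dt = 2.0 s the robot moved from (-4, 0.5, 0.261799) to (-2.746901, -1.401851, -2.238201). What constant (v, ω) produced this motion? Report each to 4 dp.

Δθ = -2.238201 − 0.261799 = -2.500000
ω = Δθ/dt = -2.500000/2.0 = -1.2500
R = −Δy/(cos θ' − cos θ) = -1.2000
v = R·ω = -1.2000·-1.2500 = 1.5000

v = 1.5000, ω = -1.2500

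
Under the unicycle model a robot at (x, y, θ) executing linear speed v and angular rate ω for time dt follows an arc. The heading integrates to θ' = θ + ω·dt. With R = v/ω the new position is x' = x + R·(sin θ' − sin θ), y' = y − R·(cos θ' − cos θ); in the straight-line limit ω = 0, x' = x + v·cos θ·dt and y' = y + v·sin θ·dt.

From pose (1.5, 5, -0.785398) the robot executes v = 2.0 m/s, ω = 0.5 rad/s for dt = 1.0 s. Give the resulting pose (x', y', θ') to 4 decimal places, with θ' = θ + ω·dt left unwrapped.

(3.2023, 3.9902, -0.2854)

θ' = -0.7854 + 0.5·1.0 = -0.2854
R = v/ω = 2.0/0.5 = 4.0000
x' = 1.5 + 4.0000·(sin -0.2854 − sin -0.7854) = 3.2023
y' = 5 − 4.0000·(cos -0.2854 − cos -0.7854) = 3.9902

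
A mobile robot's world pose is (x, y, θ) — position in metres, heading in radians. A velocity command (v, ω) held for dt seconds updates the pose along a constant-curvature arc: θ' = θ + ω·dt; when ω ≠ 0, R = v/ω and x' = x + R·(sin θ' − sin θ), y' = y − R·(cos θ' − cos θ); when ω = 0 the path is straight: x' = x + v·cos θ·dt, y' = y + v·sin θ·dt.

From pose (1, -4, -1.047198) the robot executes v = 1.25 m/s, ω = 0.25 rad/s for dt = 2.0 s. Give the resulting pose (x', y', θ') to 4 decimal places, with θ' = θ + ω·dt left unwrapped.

(2.7286, -5.7699, -0.5472)

θ' = -1.0472 + 0.25·2.0 = -0.5472
R = v/ω = 1.25/0.25 = 5.0000
x' = 1 + 5.0000·(sin -0.5472 − sin -1.0472) = 2.7286
y' = -4 − 5.0000·(cos -0.5472 − cos -1.0472) = -5.7699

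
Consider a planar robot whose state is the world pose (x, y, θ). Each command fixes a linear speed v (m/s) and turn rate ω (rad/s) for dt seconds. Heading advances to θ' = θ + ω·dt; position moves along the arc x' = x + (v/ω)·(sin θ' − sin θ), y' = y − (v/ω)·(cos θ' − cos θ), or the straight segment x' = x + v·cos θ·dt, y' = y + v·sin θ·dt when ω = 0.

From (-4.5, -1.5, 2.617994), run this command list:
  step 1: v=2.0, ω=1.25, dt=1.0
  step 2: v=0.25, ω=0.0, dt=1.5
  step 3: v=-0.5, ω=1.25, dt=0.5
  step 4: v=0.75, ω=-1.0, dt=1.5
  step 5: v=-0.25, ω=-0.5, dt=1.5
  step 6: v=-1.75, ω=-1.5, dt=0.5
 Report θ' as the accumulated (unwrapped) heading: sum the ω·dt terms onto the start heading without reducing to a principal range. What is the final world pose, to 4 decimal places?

(-6.7939, -3.3054, 1.4930)

step 1: θ'=3.8680 (R=1.6000) → pose (-6.3627, -1.6895, 3.8680)
step 2: θ'=3.8680 (straight) → pose (-6.6430, -1.9386, 3.8680)
step 3: θ'=4.4930 (R=-0.4000) → pose (-6.5183, -1.7266, 4.4930)
step 4: θ'=2.9930 (R=-0.7500) → pose (-7.3614, -2.3051, 2.9930)
step 5: θ'=2.2430 (R=0.5000) → pose (-7.0442, -2.4883, 2.2430)
step 6: θ'=1.4930 (R=1.1667) → pose (-6.7939, -3.3054, 1.4930)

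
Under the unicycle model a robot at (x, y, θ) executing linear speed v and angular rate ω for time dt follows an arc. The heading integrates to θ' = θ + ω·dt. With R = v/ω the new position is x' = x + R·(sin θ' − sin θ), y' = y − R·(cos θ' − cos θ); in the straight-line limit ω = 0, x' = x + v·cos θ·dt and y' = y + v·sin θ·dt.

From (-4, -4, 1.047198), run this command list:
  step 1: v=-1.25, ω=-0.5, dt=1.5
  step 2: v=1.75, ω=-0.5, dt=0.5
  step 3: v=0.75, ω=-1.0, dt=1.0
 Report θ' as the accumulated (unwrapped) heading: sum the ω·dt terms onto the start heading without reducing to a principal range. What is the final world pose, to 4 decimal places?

step 1: θ'=0.2972 (R=2.5000) → pose (-5.4330, -5.1404, 0.2972)
step 2: θ'=0.0472 (R=-3.5000) → pose (-4.5731, -4.9909, 0.0472)
step 3: θ'=-0.9528 (R=-0.7500) → pose (-3.9265, -5.3055, -0.9528)

(-3.9265, -5.3055, -0.9528)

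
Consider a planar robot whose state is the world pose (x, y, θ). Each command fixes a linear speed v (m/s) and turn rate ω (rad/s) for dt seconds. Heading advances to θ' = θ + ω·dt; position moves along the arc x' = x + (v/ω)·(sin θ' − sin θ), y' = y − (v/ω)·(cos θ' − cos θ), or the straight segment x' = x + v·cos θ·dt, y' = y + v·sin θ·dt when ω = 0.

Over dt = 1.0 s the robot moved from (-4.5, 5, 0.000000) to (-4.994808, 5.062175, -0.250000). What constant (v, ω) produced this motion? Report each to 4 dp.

v = -0.5000, ω = -0.2500

Δθ = -0.250000 − 0.000000 = -0.250000
ω = Δθ/dt = -0.250000/1.0 = -0.2500
R = Δx/(sin θ' − sin θ) = 2.0000
v = R·ω = 2.0000·-0.2500 = -0.5000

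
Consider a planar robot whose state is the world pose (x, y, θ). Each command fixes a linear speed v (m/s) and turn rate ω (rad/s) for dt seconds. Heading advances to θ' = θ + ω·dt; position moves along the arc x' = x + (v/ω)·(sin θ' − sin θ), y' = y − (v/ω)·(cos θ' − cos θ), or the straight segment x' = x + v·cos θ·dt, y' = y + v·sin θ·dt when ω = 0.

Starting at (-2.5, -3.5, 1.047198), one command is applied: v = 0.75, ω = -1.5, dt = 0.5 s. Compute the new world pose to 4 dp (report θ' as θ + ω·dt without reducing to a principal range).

θ' = 1.0472 + -1.5·0.5 = 0.2972
R = v/ω = 0.75/-1.5 = -0.5000
x' = -2.5 + -0.5000·(sin 0.2972 − sin 1.0472) = -2.2134
y' = -3.5 − -0.5000·(cos 0.2972 − cos 1.0472) = -3.2719

(-2.2134, -3.2719, 0.2972)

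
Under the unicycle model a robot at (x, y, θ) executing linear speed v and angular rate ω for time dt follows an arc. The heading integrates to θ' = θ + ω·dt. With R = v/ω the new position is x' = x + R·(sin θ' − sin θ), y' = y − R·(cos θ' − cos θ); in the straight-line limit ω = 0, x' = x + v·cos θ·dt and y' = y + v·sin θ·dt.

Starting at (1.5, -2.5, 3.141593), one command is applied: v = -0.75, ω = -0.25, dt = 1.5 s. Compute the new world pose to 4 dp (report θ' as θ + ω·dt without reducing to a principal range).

(2.5988, -2.7085, 2.7666)

θ' = 3.1416 + -0.25·1.5 = 2.7666
R = v/ω = -0.75/-0.25 = 3.0000
x' = 1.5 + 3.0000·(sin 2.7666 − sin 3.1416) = 2.5988
y' = -2.5 − 3.0000·(cos 2.7666 − cos 3.1416) = -2.7085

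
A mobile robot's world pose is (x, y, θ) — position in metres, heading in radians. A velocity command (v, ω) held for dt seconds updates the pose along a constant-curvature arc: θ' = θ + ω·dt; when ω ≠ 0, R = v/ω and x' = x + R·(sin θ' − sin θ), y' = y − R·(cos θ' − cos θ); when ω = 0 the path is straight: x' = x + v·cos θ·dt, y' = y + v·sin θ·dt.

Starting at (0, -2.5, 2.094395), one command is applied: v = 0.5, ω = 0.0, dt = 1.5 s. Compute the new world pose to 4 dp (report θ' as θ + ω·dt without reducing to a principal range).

θ' = 2.0944 + 0.0·1.5 = 2.0944
ω = 0 → straight: x' = 0 + 0.5·cos(2.0944)·1.5 = -0.3750
y' = -2.5 + 0.5·sin(2.0944)·1.5 = -1.8505

(-0.3750, -1.8505, 2.0944)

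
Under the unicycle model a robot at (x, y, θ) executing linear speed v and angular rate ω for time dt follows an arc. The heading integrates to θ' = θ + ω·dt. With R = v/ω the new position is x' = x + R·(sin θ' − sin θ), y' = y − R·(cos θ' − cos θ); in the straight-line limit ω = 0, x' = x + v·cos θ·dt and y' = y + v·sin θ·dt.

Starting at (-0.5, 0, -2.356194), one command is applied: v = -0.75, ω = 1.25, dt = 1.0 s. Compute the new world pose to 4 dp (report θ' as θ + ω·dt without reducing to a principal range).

θ' = -2.3562 + 1.25·1.0 = -1.1062
R = v/ω = -0.75/1.25 = -0.6000
x' = -0.5 + -0.6000·(sin -1.1062 − sin -2.3562) = -0.3879
y' = 0 − -0.6000·(cos -1.1062 − cos -2.3562) = 0.6931

(-0.3879, 0.6931, -1.1062)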